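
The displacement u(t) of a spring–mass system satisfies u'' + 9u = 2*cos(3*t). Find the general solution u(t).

Characteristic equation r² + 9 = 0 has discriminant (0)² - 4·(9) = -36 < 0, so r = ± 3i.
Hence u_h = C1*cos(3*t) + C2*sin(3*t).
Since ±3i are characteristic roots, multiply the trial by t. Try u_p = t*(A*cos(3*t) + B*sin(3*t)). Substituting and equating the coefficients of cos(3t) and sin(3t) gives A = 0, B = 1/3, so u_p = t*sin(3*t)/3.

u = C1*cos(3*t) + C2*sin(3*t) + t*sin(3*t)/3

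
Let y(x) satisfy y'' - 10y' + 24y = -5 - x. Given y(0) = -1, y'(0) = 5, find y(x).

Characteristic equation r² - 10r + 24 = 0 factors as (r - 6)(r - 4) = 0, so r = 6, 4.
Hence y_h = C1*exp(6*x) + C2*exp(4*x).
For the particular solution try y_p = A0 + A1*x. Substituting and matching coefficients of each power of x gives A0 = -65/288, A1 = -1/24, so y_p = -65/288 - x/24.
General solution: y = -65/288 - x/24 + C1*exp(6*x) + C2*exp(4*x).
Apply the initial conditions: y(0) = -65/288 + C1 + C2 = -1 and y'(0) = -1/24 + 4*C2 + 6*C1 = 5. Solving gives C1 = 293/72, C2 = -155/32.

y = -65/288 - 155*exp(4*x)/32 - x/24 + 293*exp(6*x)/72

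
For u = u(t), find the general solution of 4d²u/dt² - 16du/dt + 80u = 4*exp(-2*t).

Divide through by 4: u'' - 4u' + 20u = exp(-2*t).
Characteristic equation r² - 4r + 20 = 0 has discriminant (-4)² - 4·(20) = -64 < 0, so r = 2 ± 4i.
Hence u_h = C1*cos(4*t)*exp(2*t) + C2*exp(2*t)*sin(4*t).
Try u_p = A*exp(-2*t). Substituting into the equation and dividing by exp(-2*t) gives A = 1/32, so u_p = exp(-2*t)/32.

u = exp(-2*t)/32 + C1*cos(4*t)*exp(2*t) + C2*exp(2*t)*sin(4*t)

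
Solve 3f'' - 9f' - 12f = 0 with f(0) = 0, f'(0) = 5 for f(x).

Divide through by 3: f'' - 3f' - 4f = 0.
Characteristic equation r² - 3r - 4 = 0 factors as (r + 1)(r - 4) = 0, so r = -1, 4.
Hence f_h = C1*exp(-x) + C2*exp(4*x).
Apply the initial conditions: f(0) = C1 + C2 = 0 and f'(0) = -C1 + 4*C2 = 5. Solving gives C1 = -1, C2 = 1.

f = -exp(-x) + exp(4*x)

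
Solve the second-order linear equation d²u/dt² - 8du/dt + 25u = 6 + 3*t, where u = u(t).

Characteristic equation r² - 8r + 25 = 0 has discriminant (-8)² - 4·(25) = -36 < 0, so r = 4 ± 3i.
Hence u_h = C1*cos(3*t)*exp(4*t) + C2*exp(4*t)*sin(3*t).
For the particular solution try u_p = A0 + A1*t. Substituting and matching coefficients of each power of t gives A0 = 174/625, A1 = 3/25, so u_p = 174/625 + 3*t/25.

u = 174/625 + 3*t/25 + C1*cos(3*t)*exp(4*t) + C2*exp(4*t)*sin(3*t)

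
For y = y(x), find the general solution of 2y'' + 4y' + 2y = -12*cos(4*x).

Divide through by 2: y'' + 2y' + y = -6*cos(4*x).
Characteristic equation r² + 2r + 1 = 0 has discriminant (2)² - 4·(1) = 0, so r = -1 is a repeated root.
Hence y_h = (C1 + C2*x)*exp(-x).
Try y_p = A*cos(4*x) + B*sin(4*x). Substituting and equating the coefficients of cos(4x) and sin(4x) gives A = 90/289, B = -48/289, so y_p = -48*sin(4*x)/289 + 90*cos(4*x)/289.

y = -48*sin(4*x)/289 + 90*cos(4*x)/289 + C1*exp(-x) + C2*x*exp(-x)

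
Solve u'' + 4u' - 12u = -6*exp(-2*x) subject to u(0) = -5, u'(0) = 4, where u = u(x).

Characteristic equation r² + 4r - 12 = 0 factors as (r - 2)(r + 6) = 0, so r = 2, -6.
Hence u_h = C1*exp(2*x) + C2*exp(-6*x).
Try u_p = A*exp(-2*x). Substituting into the equation and dividing by exp(-2*x) gives A = 3/8, so u_p = 3*exp(-2*x)/8.
General solution: u = 3*exp(-2*x)/8 + C1*exp(2*x) + C2*exp(-6*x).
Apply the initial conditions: u(0) = 3/8 + C1 + C2 = -5 and u'(0) = -3/4 - 6*C2 + 2*C1 = 4. Solving gives C1 = -55/16, C2 = -31/16.

u = -55*exp(2*x)/16 - 31*exp(-6*x)/16 + 3*exp(-2*x)/8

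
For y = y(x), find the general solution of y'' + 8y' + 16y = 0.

y = C1*exp(-4*x) + C2*x*exp(-4*x)

Characteristic equation r² + 8r + 16 = 0 has discriminant (8)² - 4·(16) = 0, so r = -4 is a repeated root.
Hence y_h = (C1 + C2*x)*exp(-4*x).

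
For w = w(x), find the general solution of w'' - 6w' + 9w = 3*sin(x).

w = 6*sin(x)/25 + 9*cos(x)/50 + C1*exp(3*x) + C2*x*exp(3*x)

Characteristic equation r² - 6r + 9 = 0 has discriminant (-6)² - 4·(9) = 0, so r = 3 is a repeated root.
Hence w_h = (C1 + C2*x)*exp(3*x).
Try w_p = A*cos(x) + B*sin(x). Substituting and equating the coefficients of cos(x) and sin(x) gives A = 9/50, B = 6/25, so w_p = 6*sin(x)/25 + 9*cos(x)/50.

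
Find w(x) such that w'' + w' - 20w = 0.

w = C1*exp(4*x) + C2*exp(-5*x)

Characteristic equation r² + r - 20 = 0 factors as (r - 4)(r + 5) = 0, so r = 4, -5.
Hence w_h = C1*exp(4*x) + C2*exp(-5*x).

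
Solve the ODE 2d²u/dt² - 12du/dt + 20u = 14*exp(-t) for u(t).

Divide through by 2: u'' - 6u' + 10u = 7*exp(-t).
Characteristic equation r² - 6r + 10 = 0 has discriminant (-6)² - 4·(10) = -4 < 0, so r = 3 ± i.
Hence u_h = C1*cos(t)*exp(3*t) + C2*exp(3*t)*sin(t).
Try u_p = A*exp(-t). Substituting into the equation and dividing by exp(-t) gives A = 7/17, so u_p = 7*exp(-t)/17.

u = 7*exp(-t)/17 + C1*cos(t)*exp(3*t) + C2*exp(3*t)*sin(t)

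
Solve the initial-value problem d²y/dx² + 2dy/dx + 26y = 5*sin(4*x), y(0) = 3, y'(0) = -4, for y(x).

Characteristic equation r² + 2r + 26 = 0 has discriminant (2)² - 4·(26) = -100 < 0, so r = -1 ± 5i.
Hence y_h = C1*cos(5*x)*exp(-x) + C2*exp(-x)*sin(5*x).
Try y_p = A*cos(4*x) + B*sin(4*x). Substituting and equating the coefficients of cos(4x) and sin(4x) gives A = -10/41, B = 25/82, so y_p = -10*cos(4*x)/41 + 25*sin(4*x)/82.
General solution: y = -10*cos(4*x)/41 + 25*sin(4*x)/82 + C1*cos(5*x)*exp(-x) + C2*exp(-x)*sin(5*x).
Apply the initial conditions: y(0) = -10/41 + C1 = 3 and y'(0) = 50/41 - C1 + 5*C2 = -4. Solving gives C1 = 133/41, C2 = -81/205.

y = -10*cos(4*x)/41 + 25*sin(4*x)/82 - 81*exp(-x)*sin(5*x)/205 + 133*cos(5*x)*exp(-x)/41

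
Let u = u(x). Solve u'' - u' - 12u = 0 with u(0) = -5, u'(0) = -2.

Characteristic equation r² - r - 12 = 0 factors as (r + 3)(r - 4) = 0, so r = -3, 4.
Hence u_h = C1*exp(-3*x) + C2*exp(4*x).
Apply the initial conditions: u(0) = C1 + C2 = -5 and u'(0) = -3*C1 + 4*C2 = -2. Solving gives C1 = -18/7, C2 = -17/7.

u = -18*exp(-3*x)/7 - 17*exp(4*x)/7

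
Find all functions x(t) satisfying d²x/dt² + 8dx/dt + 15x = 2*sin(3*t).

Characteristic equation r² + 8r + 15 = 0 factors as (r + 5)(r + 3) = 0, so r = -5, -3.
Hence x_h = C1*exp(-5*t) + C2*exp(-3*t).
Try x_p = A*cos(3*t) + B*sin(3*t). Substituting and equating the coefficients of cos(3t) and sin(3t) gives A = -4/51, B = 1/51, so x_p = -4*cos(3*t)/51 + sin(3*t)/51.

x = -4*cos(3*t)/51 + sin(3*t)/51 + C1*exp(-5*t) + C2*exp(-3*t)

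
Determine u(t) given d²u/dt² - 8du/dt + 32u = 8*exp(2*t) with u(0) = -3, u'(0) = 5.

Characteristic equation r² - 8r + 32 = 0 has discriminant (-8)² - 4·(32) = -64 < 0, so r = 4 ± 4i.
Hence u_h = C1*cos(4*t)*exp(4*t) + C2*exp(4*t)*sin(4*t).
Try u_p = A*exp(2*t). Substituting into the equation and dividing by exp(2*t) gives A = 2/5, so u_p = 2*exp(2*t)/5.
General solution: u = 2*exp(2*t)/5 + C1*cos(4*t)*exp(4*t) + C2*exp(4*t)*sin(4*t).
Apply the initial conditions: u(0) = 2/5 + C1 = -3 and u'(0) = 4/5 + 4*C1 + 4*C2 = 5. Solving gives C1 = -17/5, C2 = 89/20.

u = 2*exp(2*t)/5 - 17*cos(4*t)*exp(4*t)/5 + 89*exp(4*t)*sin(4*t)/20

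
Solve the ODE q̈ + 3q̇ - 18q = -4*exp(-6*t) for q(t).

Characteristic equation r² + 3r - 18 = 0 factors as (r - 3)(r + 6) = 0, so r = 3, -6.
Hence q_h = C1*exp(3*t) + C2*exp(-6*t).
Since exp(-6*t) solves the homogeneous equation (r = -6 is a root of multiplicity 1), multiply the trial by t. Try q_p = A*t*exp(-6*t). Substituting into the equation and dividing by exp(-6*t) gives A = 4/9, so q_p = 4*t*exp(-6*t)/9.

q = C1*exp(3*t) + C2*exp(-6*t) + 4*t*exp(-6*t)/9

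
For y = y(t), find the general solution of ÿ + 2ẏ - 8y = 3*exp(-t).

y = -exp(-t)/3 + C1*exp(2*t) + C2*exp(-4*t)

Characteristic equation r² + 2r - 8 = 0 factors as (r - 2)(r + 4) = 0, so r = 2, -4.
Hence y_h = C1*exp(2*t) + C2*exp(-4*t).
Try y_p = A*exp(-t). Substituting into the equation and dividing by exp(-t) gives A = -1/3, so y_p = -exp(-t)/3.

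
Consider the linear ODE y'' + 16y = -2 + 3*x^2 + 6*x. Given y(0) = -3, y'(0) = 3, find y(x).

Characteristic equation r² + 16 = 0 has discriminant (0)² - 4·(16) = -64 < 0, so r = ± 4i.
Hence y_h = C1*cos(4*x) + C2*sin(4*x).
For the particular solution try y_p = A0 + A1*x + A2*x^2. Substituting and matching coefficients of each power of x gives A0 = -19/128, A1 = 3/8, A2 = 3/16, so y_p = -19/128 + 3*x/8 + 3*x^2/16.
General solution: y = -19/128 + 3*x/8 + 3*x^2/16 + C1*cos(4*x) + C2*sin(4*x).
Apply the initial conditions: y(0) = -19/128 + C1 = -3 and y'(0) = 3/8 + 4*C2 = 3. Solving gives C1 = -365/128, C2 = 21/32.

y = -19/128 - 365*cos(4*x)/128 + 3*x/8 + 3*x**2/16 + 21*sin(4*x)/32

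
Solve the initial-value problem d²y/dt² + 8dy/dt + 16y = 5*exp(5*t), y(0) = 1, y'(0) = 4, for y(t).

Characteristic equation r² + 8r + 16 = 0 has discriminant (8)² - 4·(16) = 0, so r = -4 is a repeated root.
Hence y_h = (C1 + C2*t)*exp(-4*t).
Try y_p = A*exp(5*t). Substituting into the equation and dividing by exp(5*t) gives A = 5/81, so y_p = 5*exp(5*t)/81.
General solution: y = 5*exp(5*t)/81 + C1*exp(-4*t) + C2*t*exp(-4*t).
Apply the initial conditions: y(0) = 5/81 + C1 = 1 and y'(0) = 25/81 + C2 - 4*C1 = 4. Solving gives C1 = 76/81, C2 = 67/9.

y = 5*exp(5*t)/81 + 76*exp(-4*t)/81 + 67*t*exp(-4*t)/9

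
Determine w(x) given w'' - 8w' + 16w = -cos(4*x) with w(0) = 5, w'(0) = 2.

w = 5*exp(4*x) + sin(4*x)/32 - 145*x*exp(4*x)/8

Characteristic equation r² - 8r + 16 = 0 has discriminant (-8)² - 4·(16) = 0, so r = 4 is a repeated root.
Hence w_h = (C1 + C2*x)*exp(4*x).
Try w_p = A*cos(4*x) + B*sin(4*x). Substituting and equating the coefficients of cos(4x) and sin(4x) gives A = 0, B = 1/32, so w_p = sin(4*x)/32.
General solution: w = sin(4*x)/32 + C1*exp(4*x) + C2*x*exp(4*x).
Apply the initial conditions: w(0) = C1 = 5 and w'(0) = 1/8 + C2 + 4*C1 = 2. Solving gives C1 = 5, C2 = -145/8.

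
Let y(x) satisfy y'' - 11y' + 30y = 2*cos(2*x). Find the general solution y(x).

Characteristic equation r² - 11r + 30 = 0 factors as (r - 6)(r - 5) = 0, so r = 6, 5.
Hence y_h = C1*exp(6*x) + C2*exp(5*x).
Try y_p = A*cos(2*x) + B*sin(2*x). Substituting and equating the coefficients of cos(2x) and sin(2x) gives A = 13/290, B = -11/290, so y_p = -11*sin(2*x)/290 + 13*cos(2*x)/290.

y = -11*sin(2*x)/290 + 13*cos(2*x)/290 + C1*exp(6*x) + C2*exp(5*x)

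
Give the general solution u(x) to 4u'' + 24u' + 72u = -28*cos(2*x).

u = -49*cos(2*x)/170 - 21*sin(2*x)/85 + C1*cos(3*x)*exp(-3*x) + C2*exp(-3*x)*sin(3*x)

Divide through by 4: u'' + 6u' + 18u = -7*cos(2*x).
Characteristic equation r² + 6r + 18 = 0 has discriminant (6)² - 4·(18) = -36 < 0, so r = -3 ± 3i.
Hence u_h = C1*cos(3*x)*exp(-3*x) + C2*exp(-3*x)*sin(3*x).
Try u_p = A*cos(2*x) + B*sin(2*x). Substituting and equating the coefficients of cos(2x) and sin(2x) gives A = -49/170, B = -21/85, so u_p = -49*cos(2*x)/170 - 21*sin(2*x)/85.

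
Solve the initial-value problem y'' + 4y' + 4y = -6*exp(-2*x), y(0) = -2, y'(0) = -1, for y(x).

Characteristic equation r² + 4r + 4 = 0 has discriminant (4)² - 4·(4) = 0, so r = -2 is a repeated root.
Hence y_h = (C1 + C2*x)*exp(-2*x).
Since exp(-2*x) solves the homogeneous equation (r = -2 is a root of multiplicity 2), multiply the trial by x^2. Try y_p = A*x^2*exp(-2*x). Substituting into the equation and dividing by exp(-2*x) gives A = -3, so y_p = -3*x^2*exp(-2*x).
General solution: y = C1*exp(-2*x) - 3*x^2*exp(-2*x) + C2*x*exp(-2*x).
Apply the initial conditions: y(0) = C1 = -2 and y'(0) = C2 - 2*C1 = -1. Solving gives C1 = -2, C2 = -5.

y = -2*exp(-2*x) - 5*x*exp(-2*x) - 3*x**2*exp(-2*x)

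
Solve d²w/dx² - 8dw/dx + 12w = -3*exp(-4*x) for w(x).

w = -exp(-4*x)/20 + C1*exp(2*x) + C2*exp(6*x)

Characteristic equation r² - 8r + 12 = 0 factors as (r - 2)(r - 6) = 0, so r = 2, 6.
Hence w_h = C1*exp(2*x) + C2*exp(6*x).
Try w_p = A*exp(-4*x). Substituting into the equation and dividing by exp(-4*x) gives A = -1/20, so w_p = -exp(-4*x)/20.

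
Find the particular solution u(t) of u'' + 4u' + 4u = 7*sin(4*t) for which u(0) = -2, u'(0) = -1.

u = -43*exp(-2*t)/25 - 21*sin(4*t)/100 - 7*cos(4*t)/25 - 18*t*exp(-2*t)/5

Characteristic equation r² + 4r + 4 = 0 has discriminant (4)² - 4·(4) = 0, so r = -2 is a repeated root.
Hence u_h = (C1 + C2*t)*exp(-2*t).
Try u_p = A*cos(4*t) + B*sin(4*t). Substituting and equating the coefficients of cos(4t) and sin(4t) gives A = -7/25, B = -21/100, so u_p = -21*sin(4*t)/100 - 7*cos(4*t)/25.
General solution: u = -21*sin(4*t)/100 - 7*cos(4*t)/25 + C1*exp(-2*t) + C2*t*exp(-2*t).
Apply the initial conditions: u(0) = -7/25 + C1 = -2 and u'(0) = -21/25 + C2 - 2*C1 = -1. Solving gives C1 = -43/25, C2 = -18/5.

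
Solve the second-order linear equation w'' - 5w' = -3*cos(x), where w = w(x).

Characteristic equation r² - 5r = 0 factors as (r - 5)r = 0, so r = 5, 0.
Hence w_h = C1*exp(5*x) + C2.
Try w_p = A*cos(x) + B*sin(x). Substituting and equating the coefficients of cos(x) and sin(x) gives A = 3/26, B = 15/26, so w_p = 3*cos(x)/26 + 15*sin(x)/26.

w = C2 + 3*cos(x)/26 + 15*sin(x)/26 + C1*exp(5*x)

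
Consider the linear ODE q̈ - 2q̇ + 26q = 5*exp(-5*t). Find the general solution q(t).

q = 5*exp(-5*t)/61 + C1*cos(5*t)*exp(t) + C2*exp(t)*sin(5*t)

Characteristic equation r² - 2r + 26 = 0 has discriminant (-2)² - 4·(26) = -100 < 0, so r = 1 ± 5i.
Hence q_h = C1*cos(5*t)*exp(t) + C2*exp(t)*sin(5*t).
Try q_p = A*exp(-5*t). Substituting into the equation and dividing by exp(-5*t) gives A = 5/61, so q_p = 5*exp(-5*t)/61.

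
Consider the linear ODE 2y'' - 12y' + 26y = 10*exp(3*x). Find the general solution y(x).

y = 5*exp(3*x)/4 + C1*cos(2*x)*exp(3*x) + C2*exp(3*x)*sin(2*x)

Divide through by 2: y'' - 6y' + 13y = 5*exp(3*x).
Characteristic equation r² - 6r + 13 = 0 has discriminant (-6)² - 4·(13) = -16 < 0, so r = 3 ± 2i.
Hence y_h = C1*cos(2*x)*exp(3*x) + C2*exp(3*x)*sin(2*x).
Try y_p = A*exp(3*x). Substituting into the equation and dividing by exp(3*x) gives A = 5/4, so y_p = 5*exp(3*x)/4.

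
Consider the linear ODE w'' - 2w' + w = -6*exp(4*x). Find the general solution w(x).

w = -2*exp(4*x)/3 + C1*exp(x) + C2*x*exp(x)

Characteristic equation r² - 2r + 1 = 0 has discriminant (-2)² - 4·(1) = 0, so r = 1 is a repeated root.
Hence w_h = (C1 + C2*x)*exp(x).
Try w_p = A*exp(4*x). Substituting into the equation and dividing by exp(4*x) gives A = -2/3, so w_p = -2*exp(4*x)/3.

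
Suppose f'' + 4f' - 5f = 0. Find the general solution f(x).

f = C1*exp(x) + C2*exp(-5*x)

Characteristic equation r² + 4r - 5 = 0 factors as (r - 1)(r + 5) = 0, so r = 1, -5.
Hence f_h = C1*exp(x) + C2*exp(-5*x).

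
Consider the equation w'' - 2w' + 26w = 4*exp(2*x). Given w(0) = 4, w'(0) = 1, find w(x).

Characteristic equation r² - 2r + 26 = 0 has discriminant (-2)² - 4·(26) = -100 < 0, so r = 1 ± 5i.
Hence w_h = C1*cos(5*x)*exp(x) + C2*exp(x)*sin(5*x).
Try w_p = A*exp(2*x). Substituting into the equation and dividing by exp(2*x) gives A = 2/13, so w_p = 2*exp(2*x)/13.
General solution: w = 2*exp(2*x)/13 + C1*cos(5*x)*exp(x) + C2*exp(x)*sin(5*x).
Apply the initial conditions: w(0) = 2/13 + C1 = 4 and w'(0) = 4/13 + C1 + 5*C2 = 1. Solving gives C1 = 50/13, C2 = -41/65.

w = 2*exp(2*x)/13 - 41*exp(x)*sin(5*x)/65 + 50*cos(5*x)*exp(x)/13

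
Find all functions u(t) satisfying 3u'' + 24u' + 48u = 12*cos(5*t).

u = -36*cos(5*t)/1681 + 160*sin(5*t)/1681 + C1*exp(-4*t) + C2*t*exp(-4*t)

Divide through by 3: u'' + 8u' + 16u = 4*cos(5*t).
Characteristic equation r² + 8r + 16 = 0 has discriminant (8)² - 4·(16) = 0, so r = -4 is a repeated root.
Hence u_h = (C1 + C2*t)*exp(-4*t).
Try u_p = A*cos(5*t) + B*sin(5*t). Substituting and equating the coefficients of cos(5t) and sin(5t) gives A = -36/1681, B = 160/1681, so u_p = -36*cos(5*t)/1681 + 160*sin(5*t)/1681.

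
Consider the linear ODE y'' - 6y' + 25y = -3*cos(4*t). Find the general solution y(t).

Characteristic equation r² - 6r + 25 = 0 has discriminant (-6)² - 4·(25) = -64 < 0, so r = 3 ± 4i.
Hence y_h = C1*cos(4*t)*exp(3*t) + C2*exp(3*t)*sin(4*t).
Try y_p = A*cos(4*t) + B*sin(4*t). Substituting and equating the coefficients of cos(4t) and sin(4t) gives A = -3/73, B = 8/73, so y_p = -3*cos(4*t)/73 + 8*sin(4*t)/73.

y = -3*cos(4*t)/73 + 8*sin(4*t)/73 + C1*cos(4*t)*exp(3*t) + C2*exp(3*t)*sin(4*t)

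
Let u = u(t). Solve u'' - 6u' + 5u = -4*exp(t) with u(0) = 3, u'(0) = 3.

Characteristic equation r² - 6r + 5 = 0 factors as (r - 5)(r - 1) = 0, so r = 5, 1.
Hence u_h = C1*exp(5*t) + C2*exp(t).
Since exp(t) solves the homogeneous equation (r = 1 is a root of multiplicity 1), multiply the trial by t. Try u_p = A*t*exp(t). Substituting into the equation and dividing by exp(t) gives A = 1, so u_p = t*exp(t).
General solution: u = C1*exp(5*t) + C2*exp(t) + t*exp(t).
Apply the initial conditions: u(0) = C1 + C2 = 3 and u'(0) = 1 + C2 + 5*C1 = 3. Solving gives C1 = -1/4, C2 = 13/4.

u = -exp(5*t)/4 + 13*exp(t)/4 + t*exp(t)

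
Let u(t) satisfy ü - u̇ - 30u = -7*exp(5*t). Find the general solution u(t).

Characteristic equation r² - r - 30 = 0 factors as (r + 5)(r - 6) = 0, so r = -5, 6.
Hence u_h = C1*exp(-5*t) + C2*exp(6*t).
Try u_p = A*exp(5*t). Substituting into the equation and dividing by exp(5*t) gives A = 7/10, so u_p = 7*exp(5*t)/10.

u = 7*exp(5*t)/10 + C1*exp(-5*t) + C2*exp(6*t)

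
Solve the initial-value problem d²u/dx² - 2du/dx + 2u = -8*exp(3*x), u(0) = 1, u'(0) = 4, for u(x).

u = -8*exp(3*x)/5 + 13*cos(x)*exp(x)/5 + 31*exp(x)*sin(x)/5

Characteristic equation r² - 2r + 2 = 0 has discriminant (-2)² - 4·(2) = -4 < 0, so r = 1 ± i.
Hence u_h = C1*cos(x)*exp(x) + C2*exp(x)*sin(x).
Try u_p = A*exp(3*x). Substituting into the equation and dividing by exp(3*x) gives A = -8/5, so u_p = -8*exp(3*x)/5.
General solution: u = -8*exp(3*x)/5 + C1*cos(x)*exp(x) + C2*exp(x)*sin(x).
Apply the initial conditions: u(0) = -8/5 + C1 = 1 and u'(0) = -24/5 + C1 + C2 = 4. Solving gives C1 = 13/5, C2 = 31/5.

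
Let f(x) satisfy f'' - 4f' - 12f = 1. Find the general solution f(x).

f = -1/12 + C1*exp(-2*x) + C2*exp(6*x)

Characteristic equation r² - 4r - 12 = 0 factors as (r + 2)(r - 6) = 0, so r = -2, 6.
Hence f_h = C1*exp(-2*x) + C2*exp(6*x).
For the particular solution try f_p = A0. Substituting and matching coefficients of each power of x gives A0 = -1/12, so f_p = -1/12.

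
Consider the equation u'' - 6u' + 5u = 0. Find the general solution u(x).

Characteristic equation r² - 6r + 5 = 0 factors as (r - 1)(r - 5) = 0, so r = 1, 5.
Hence u_h = C1*exp(x) + C2*exp(5*x).

u = C1*exp(x) + C2*exp(5*x)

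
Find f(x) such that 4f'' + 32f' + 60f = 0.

f = C1*exp(-3*x) + C2*exp(-5*x)

Divide through by 4: f'' + 8f' + 15f = 0.
Characteristic equation r² + 8r + 15 = 0 factors as (r + 3)(r + 5) = 0, so r = -3, -5.
Hence f_h = C1*exp(-3*x) + C2*exp(-5*x).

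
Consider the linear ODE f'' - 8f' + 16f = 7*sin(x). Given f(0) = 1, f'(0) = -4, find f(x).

f = 56*cos(x)/289 + 105*sin(x)/289 + 233*exp(4*x)/289 - 129*x*exp(4*x)/17

Characteristic equation r² - 8r + 16 = 0 has discriminant (-8)² - 4·(16) = 0, so r = 4 is a repeated root.
Hence f_h = (C1 + C2*x)*exp(4*x).
Try f_p = A*cos(x) + B*sin(x). Substituting and equating the coefficients of cos(x) and sin(x) gives A = 56/289, B = 105/289, so f_p = 56*cos(x)/289 + 105*sin(x)/289.
General solution: f = 56*cos(x)/289 + 105*sin(x)/289 + C1*exp(4*x) + C2*x*exp(4*x).
Apply the initial conditions: f(0) = 56/289 + C1 = 1 and f'(0) = 105/289 + C2 + 4*C1 = -4. Solving gives C1 = 233/289, C2 = -129/17.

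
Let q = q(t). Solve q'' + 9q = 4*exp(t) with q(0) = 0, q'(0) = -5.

Characteristic equation r² + 9 = 0 has discriminant (0)² - 4·(9) = -36 < 0, so r = ± 3i.
Hence q_h = C1*cos(3*t) + C2*sin(3*t).
Try q_p = A*exp(t). Substituting into the equation and dividing by exp(t) gives A = 2/5, so q_p = 2*exp(t)/5.
General solution: q = 2*exp(t)/5 + C1*cos(3*t) + C2*sin(3*t).
Apply the initial conditions: q(0) = 2/5 + C1 = 0 and q'(0) = 2/5 + 3*C2 = -5. Solving gives C1 = -2/5, C2 = -9/5.

q = -9*sin(3*t)/5 - 2*cos(3*t)/5 + 2*exp(t)/5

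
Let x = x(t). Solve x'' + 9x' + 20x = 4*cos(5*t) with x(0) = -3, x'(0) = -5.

Characteristic equation r² + 9r + 20 = 0 factors as (r + 4)(r + 5) = 0, so r = -4, -5.
Hence x_h = C1*exp(-4*t) + C2*exp(-5*t).
Try x_p = A*cos(5*t) + B*sin(5*t). Substituting and equating the coefficients of cos(5t) and sin(5t) gives A = -2/205, B = 18/205, so x_p = -2*cos(5*t)/205 + 18*sin(5*t)/205.
General solution: x = -2*cos(5*t)/205 + 18*sin(5*t)/205 + C1*exp(-4*t) + C2*exp(-5*t).
Apply the initial conditions: x(0) = -2/205 + C1 + C2 = -3 and x'(0) = 18/41 - 5*C2 - 4*C1 = -5. Solving gives C1 = -836/41, C2 = 87/5.

x = -836*exp(-4*t)/41 - 2*cos(5*t)/205 + 18*sin(5*t)/205 + 87*exp(-5*t)/5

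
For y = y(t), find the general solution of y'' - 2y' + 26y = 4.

Characteristic equation r² - 2r + 26 = 0 has discriminant (-2)² - 4·(26) = -100 < 0, so r = 1 ± 5i.
Hence y_h = C1*cos(5*t)*exp(t) + C2*exp(t)*sin(5*t).
For the particular solution try y_p = A0. Substituting and matching coefficients of each power of t gives A0 = 2/13, so y_p = 2/13.

y = 2/13 + C1*cos(5*t)*exp(t) + C2*exp(t)*sin(5*t)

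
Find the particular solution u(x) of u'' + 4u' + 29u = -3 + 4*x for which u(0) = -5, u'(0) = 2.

Characteristic equation r² + 4r + 29 = 0 has discriminant (4)² - 4·(29) = -100 < 0, so r = -2 ± 5i.
Hence u_h = C1*cos(5*x)*exp(-2*x) + C2*exp(-2*x)*sin(5*x).
For the particular solution try u_p = A0 + A1*x. Substituting and matching coefficients of each power of x gives A0 = -103/841, A1 = 4/29, so u_p = -103/841 + 4*x/29.
General solution: u = -103/841 + 4*x/29 + C1*cos(5*x)*exp(-2*x) + C2*exp(-2*x)*sin(5*x).
Apply the initial conditions: u(0) = -103/841 + C1 = -5 and u'(0) = 4/29 - 2*C1 + 5*C2 = 2. Solving gives C1 = -4102/841, C2 = -6638/4205.

u = -103/841 + 4*x/29 - 6638*exp(-2*x)*sin(5*x)/4205 - 4102*cos(5*x)*exp(-2*x)/841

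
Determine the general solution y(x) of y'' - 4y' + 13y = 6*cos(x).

y = -3*sin(x)/20 + 9*cos(x)/20 + C1*cos(3*x)*exp(2*x) + C2*exp(2*x)*sin(3*x)

Characteristic equation r² - 4r + 13 = 0 has discriminant (-4)² - 4·(13) = -36 < 0, so r = 2 ± 3i.
Hence y_h = C1*cos(3*x)*exp(2*x) + C2*exp(2*x)*sin(3*x).
Try y_p = A*cos(x) + B*sin(x). Substituting and equating the coefficients of cos(x) and sin(x) gives A = 9/20, B = -3/20, so y_p = -3*sin(x)/20 + 9*cos(x)/20.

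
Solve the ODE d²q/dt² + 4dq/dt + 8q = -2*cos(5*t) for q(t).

q = -40*sin(5*t)/689 + 34*cos(5*t)/689 + C1*cos(2*t)*exp(-2*t) + C2*exp(-2*t)*sin(2*t)

Characteristic equation r² + 4r + 8 = 0 has discriminant (4)² - 4·(8) = -16 < 0, so r = -2 ± 2i.
Hence q_h = C1*cos(2*t)*exp(-2*t) + C2*exp(-2*t)*sin(2*t).
Try q_p = A*cos(5*t) + B*sin(5*t). Substituting and equating the coefficients of cos(5t) and sin(5t) gives A = 34/689, B = -40/689, so q_p = -40*sin(5*t)/689 + 34*cos(5*t)/689.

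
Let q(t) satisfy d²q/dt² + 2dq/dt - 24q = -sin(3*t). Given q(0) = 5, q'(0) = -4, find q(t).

Characteristic equation r² + 2r - 24 = 0 factors as (r - 4)(r + 6) = 0, so r = 4, -6.
Hence q_h = C1*exp(4*t) + C2*exp(-6*t).
Try q_p = A*cos(3*t) + B*sin(3*t). Substituting and equating the coefficients of cos(3t) and sin(3t) gives A = 2/375, B = 11/375, so q_p = 2*cos(3*t)/375 + 11*sin(3*t)/375.
General solution: q = 2*cos(3*t)/375 + 11*sin(3*t)/375 + C1*exp(4*t) + C2*exp(-6*t).
Apply the initial conditions: q(0) = 2/375 + C1 + C2 = 5 and q'(0) = 11/125 - 6*C2 + 4*C1 = -4. Solving gives C1 = 647/250, C2 = 361/150.

q = 2*cos(3*t)/375 + 11*sin(3*t)/375 + 361*exp(-6*t)/150 + 647*exp(4*t)/250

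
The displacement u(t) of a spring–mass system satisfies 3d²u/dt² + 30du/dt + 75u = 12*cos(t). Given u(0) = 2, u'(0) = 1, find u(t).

u = 10*sin(t)/169 + 24*cos(t)/169 + 314*exp(-5*t)/169 + 133*t*exp(-5*t)/13

Divide through by 3: u'' + 10u' + 25u = 4*cos(t).
Characteristic equation r² + 10r + 25 = 0 has discriminant (10)² - 4·(25) = 0, so r = -5 is a repeated root.
Hence u_h = (C1 + C2*t)*exp(-5*t).
Try u_p = A*cos(t) + B*sin(t). Substituting and equating the coefficients of cos(t) and sin(t) gives A = 24/169, B = 10/169, so u_p = 10*sin(t)/169 + 24*cos(t)/169.
General solution: u = 10*sin(t)/169 + 24*cos(t)/169 + C1*exp(-5*t) + C2*t*exp(-5*t).
Apply the initial conditions: u(0) = 24/169 + C1 = 2 and u'(0) = 10/169 + C2 - 5*C1 = 1. Solving gives C1 = 314/169, C2 = 133/13.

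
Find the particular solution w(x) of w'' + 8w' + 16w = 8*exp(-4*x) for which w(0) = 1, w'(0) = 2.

Characteristic equation r² + 8r + 16 = 0 has discriminant (8)² - 4·(16) = 0, so r = -4 is a repeated root.
Hence w_h = (C1 + C2*x)*exp(-4*x).
Since exp(-4*x) solves the homogeneous equation (r = -4 is a root of multiplicity 2), multiply the trial by x^2. Try w_p = A*x^2*exp(-4*x). Substituting into the equation and dividing by exp(-4*x) gives A = 4, so w_p = 4*x^2*exp(-4*x).
General solution: w = C1*exp(-4*x) + 4*x^2*exp(-4*x) + C2*x*exp(-4*x).
Apply the initial conditions: w(0) = C1 = 1 and w'(0) = C2 - 4*C1 = 2. Solving gives C1 = 1, C2 = 6.

w = 4*x**2*exp(-4*x) + 6*x*exp(-4*x) + exp(-4*x)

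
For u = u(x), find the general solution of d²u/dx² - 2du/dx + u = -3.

u = -3 + C1*exp(x) + C2*x*exp(x)

Characteristic equation r² - 2r + 1 = 0 has discriminant (-2)² - 4·(1) = 0, so r = 1 is a repeated root.
Hence u_h = (C1 + C2*x)*exp(x).
For the particular solution try u_p = A0. Substituting and matching coefficients of each power of x gives A0 = -3, so u_p = -3.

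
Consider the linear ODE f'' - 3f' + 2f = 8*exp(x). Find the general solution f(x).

Characteristic equation r² - 3r + 2 = 0 factors as (r - 1)(r - 2) = 0, so r = 1, 2.
Hence f_h = C1*exp(x) + C2*exp(2*x).
Since exp(x) solves the homogeneous equation (r = 1 is a root of multiplicity 1), multiply the trial by x. Try f_p = A*x*exp(x). Substituting into the equation and dividing by exp(x) gives A = -8, so f_p = -8*x*exp(x).

f = C1*exp(x) + C2*exp(2*x) - 8*x*exp(x)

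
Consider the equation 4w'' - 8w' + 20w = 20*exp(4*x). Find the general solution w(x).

Divide through by 4: w'' - 2w' + 5w = 5*exp(4*x).
Characteristic equation r² - 2r + 5 = 0 has discriminant (-2)² - 4·(5) = -16 < 0, so r = 1 ± 2i.
Hence w_h = C1*cos(2*x)*exp(x) + C2*exp(x)*sin(2*x).
Try w_p = A*exp(4*x). Substituting into the equation and dividing by exp(4*x) gives A = 5/13, so w_p = 5*exp(4*x)/13.

w = 5*exp(4*x)/13 + C1*cos(2*x)*exp(x) + C2*exp(x)*sin(2*x)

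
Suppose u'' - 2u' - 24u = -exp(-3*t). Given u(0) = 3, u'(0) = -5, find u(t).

Characteristic equation r² - 2r - 24 = 0 factors as (r - 6)(r + 4) = 0, so r = 6, -4.
Hence u_h = C1*exp(6*t) + C2*exp(-4*t).
Try u_p = A*exp(-3*t). Substituting into the equation and dividing by exp(-3*t) gives A = 1/9, so u_p = exp(-3*t)/9.
General solution: u = exp(-3*t)/9 + C1*exp(6*t) + C2*exp(-4*t).
Apply the initial conditions: u(0) = 1/9 + C1 + C2 = 3 and u'(0) = -1/3 - 4*C2 + 6*C1 = -5. Solving gives C1 = 31/45, C2 = 11/5.

u = exp(-3*t)/9 + 11*exp(-4*t)/5 + 31*exp(6*t)/45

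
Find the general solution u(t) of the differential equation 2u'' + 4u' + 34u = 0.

u = C1*cos(4*t)*exp(-t) + C2*exp(-t)*sin(4*t)

Divide through by 2: u'' + 2u' + 17u = 0.
Characteristic equation r² + 2r + 17 = 0 has discriminant (2)² - 4·(17) = -64 < 0, so r = -1 ± 4i.
Hence u_h = C1*cos(4*t)*exp(-t) + C2*exp(-t)*sin(4*t).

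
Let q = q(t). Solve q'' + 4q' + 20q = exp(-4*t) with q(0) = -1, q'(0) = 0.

Characteristic equation r² + 4r + 20 = 0 has discriminant (4)² - 4·(20) = -64 < 0, so r = -2 ± 4i.
Hence q_h = C1*cos(4*t)*exp(-2*t) + C2*exp(-2*t)*sin(4*t).
Try q_p = A*exp(-4*t). Substituting into the equation and dividing by exp(-4*t) gives A = 1/20, so q_p = exp(-4*t)/20.
General solution: q = exp(-4*t)/20 + C1*cos(4*t)*exp(-2*t) + C2*exp(-2*t)*sin(4*t).
Apply the initial conditions: q(0) = 1/20 + C1 = -1 and q'(0) = -1/5 - 2*C1 + 4*C2 = 0. Solving gives C1 = -21/20, C2 = -19/40.

q = exp(-4*t)/20 - 21*cos(4*t)*exp(-2*t)/20 - 19*exp(-2*t)*sin(4*t)/40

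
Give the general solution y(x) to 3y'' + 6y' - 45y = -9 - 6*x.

y = 49/225 + 2*x/15 + C1*exp(3*x) + C2*exp(-5*x)

Divide through by 3: y'' + 2y' - 15y = -3 - 2*x.
Characteristic equation r² + 2r - 15 = 0 factors as (r - 3)(r + 5) = 0, so r = 3, -5.
Hence y_h = C1*exp(3*x) + C2*exp(-5*x).
For the particular solution try y_p = A0 + A1*x. Substituting and matching coefficients of each power of x gives A0 = 49/225, A1 = 2/15, so y_p = 49/225 + 2*x/15.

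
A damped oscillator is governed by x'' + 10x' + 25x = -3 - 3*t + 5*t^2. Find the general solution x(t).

x = -3/125 - 7*t/25 + t**2/5 + C1*exp(-5*t) + C2*t*exp(-5*t)

Characteristic equation r² + 10r + 25 = 0 has discriminant (10)² - 4·(25) = 0, so r = -5 is a repeated root.
Hence x_h = (C1 + C2*t)*exp(-5*t).
For the particular solution try x_p = A0 + A1*t + A2*t^2. Substituting and matching coefficients of each power of t gives A0 = -3/125, A1 = -7/25, A2 = 1/5, so x_p = -3/125 - 7*t/25 + t^2/5.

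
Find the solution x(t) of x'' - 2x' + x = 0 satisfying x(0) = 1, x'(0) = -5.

Characteristic equation r² - 2r + 1 = 0 has discriminant (-2)² - 4·(1) = 0, so r = 1 is a repeated root.
Hence x_h = (C1 + C2*t)*exp(t).
Apply the initial conditions: x(0) = C1 = 1 and x'(0) = C1 + C2 = -5. Solving gives C1 = 1, C2 = -6.

x = -6*t*exp(t) + exp(t)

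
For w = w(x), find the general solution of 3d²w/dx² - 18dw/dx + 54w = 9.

Divide through by 3: w'' - 6w' + 18w = 3.
Characteristic equation r² - 6r + 18 = 0 has discriminant (-6)² - 4·(18) = -36 < 0, so r = 3 ± 3i.
Hence w_h = C1*cos(3*x)*exp(3*x) + C2*exp(3*x)*sin(3*x).
For the particular solution try w_p = A0. Substituting and matching coefficients of each power of x gives A0 = 1/6, so w_p = 1/6.

w = 1/6 + C1*cos(3*x)*exp(3*x) + C2*exp(3*x)*sin(3*x)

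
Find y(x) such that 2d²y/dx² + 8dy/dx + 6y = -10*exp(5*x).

y = -5*exp(5*x)/48 + C1*exp(-x) + C2*exp(-3*x)

Divide through by 2: y'' + 4y' + 3y = -5*exp(5*x).
Characteristic equation r² + 4r + 3 = 0 factors as (r + 1)(r + 3) = 0, so r = -1, -3.
Hence y_h = C1*exp(-x) + C2*exp(-3*x).
Try y_p = A*exp(5*x). Substituting into the equation and dividing by exp(5*x) gives A = -5/48, so y_p = -5*exp(5*x)/48.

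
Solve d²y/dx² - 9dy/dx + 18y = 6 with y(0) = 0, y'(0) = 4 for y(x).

Characteristic equation r² - 9r + 18 = 0 factors as (r - 3)(r - 6) = 0, so r = 3, 6.
Hence y_h = C1*exp(3*x) + C2*exp(6*x).
For the particular solution try y_p = A0. Substituting and matching coefficients of each power of x gives A0 = 1/3, so y_p = 1/3.
General solution: y = 1/3 + C1*exp(3*x) + C2*exp(6*x).
Apply the initial conditions: y(0) = 1/3 + C1 + C2 = 0 and y'(0) = 3*C1 + 6*C2 = 4. Solving gives C1 = -2, C2 = 5/3.

y = 1/3 - 2*exp(3*x) + 5*exp(6*x)/3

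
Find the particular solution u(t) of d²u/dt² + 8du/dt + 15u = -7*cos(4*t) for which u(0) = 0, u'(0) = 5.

u = -224*sin(4*t)/1025 - 120*exp(-5*t)/41 + 7*cos(4*t)/1025 + 73*exp(-3*t)/25

Characteristic equation r² + 8r + 15 = 0 factors as (r + 5)(r + 3) = 0, so r = -5, -3.
Hence u_h = C1*exp(-5*t) + C2*exp(-3*t).
Try u_p = A*cos(4*t) + B*sin(4*t). Substituting and equating the coefficients of cos(4t) and sin(4t) gives A = 7/1025, B = -224/1025, so u_p = -224*sin(4*t)/1025 + 7*cos(4*t)/1025.
General solution: u = -224*sin(4*t)/1025 + 7*cos(4*t)/1025 + C1*exp(-5*t) + C2*exp(-3*t).
Apply the initial conditions: u(0) = 7/1025 + C1 + C2 = 0 and u'(0) = -896/1025 - 5*C1 - 3*C2 = 5. Solving gives C1 = -120/41, C2 = 73/25.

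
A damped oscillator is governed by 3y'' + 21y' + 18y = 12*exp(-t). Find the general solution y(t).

y = C1*exp(-t) + C2*exp(-6*t) + 4*t*exp(-t)/5

Divide through by 3: y'' + 7y' + 6y = 4*exp(-t).
Characteristic equation r² + 7r + 6 = 0 factors as (r + 1)(r + 6) = 0, so r = -1, -6.
Hence y_h = C1*exp(-t) + C2*exp(-6*t).
Since exp(-t) solves the homogeneous equation (r = -1 is a root of multiplicity 1), multiply the trial by t. Try y_p = A*t*exp(-t). Substituting into the equation and dividing by exp(-t) gives A = 4/5, so y_p = 4*t*exp(-t)/5.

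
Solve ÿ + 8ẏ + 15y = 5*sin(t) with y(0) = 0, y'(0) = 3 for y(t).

Characteristic equation r² + 8r + 15 = 0 factors as (r + 3)(r + 5) = 0, so r = -3, -5.
Hence y_h = C1*exp(-3*t) + C2*exp(-5*t).
Try y_p = A*cos(t) + B*sin(t). Substituting and equating the coefficients of cos(t) and sin(t) gives A = -2/13, B = 7/26, so y_p = -2*cos(t)/13 + 7*sin(t)/26.
General solution: y = -2*cos(t)/13 + 7*sin(t)/26 + C1*exp(-3*t) + C2*exp(-5*t).
Apply the initial conditions: y(0) = -2/13 + C1 + C2 = 0 and y'(0) = 7/26 - 5*C2 - 3*C1 = 3. Solving gives C1 = 7/4, C2 = -83/52.

y = -83*exp(-5*t)/52 - 2*cos(t)/13 + 7*exp(-3*t)/4 + 7*sin(t)/26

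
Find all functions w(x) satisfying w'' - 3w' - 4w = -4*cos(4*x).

Characteristic equation r² - 3r - 4 = 0 factors as (r - 4)(r + 1) = 0, so r = 4, -1.
Hence w_h = C1*exp(4*x) + C2*exp(-x).
Try w_p = A*cos(4*x) + B*sin(4*x). Substituting and equating the coefficients of cos(4x) and sin(4x) gives A = 5/34, B = 3/34, so w_p = 3*sin(4*x)/34 + 5*cos(4*x)/34.

w = 3*sin(4*x)/34 + 5*cos(4*x)/34 + C1*exp(4*x) + C2*exp(-x)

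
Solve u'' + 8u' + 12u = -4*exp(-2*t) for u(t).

u = C1*exp(-2*t) + C2*exp(-6*t) - t*exp(-2*t)

Characteristic equation r² + 8r + 12 = 0 factors as (r + 2)(r + 6) = 0, so r = -2, -6.
Hence u_h = C1*exp(-2*t) + C2*exp(-6*t).
Since exp(-2*t) solves the homogeneous equation (r = -2 is a root of multiplicity 1), multiply the trial by t. Try u_p = A*t*exp(-2*t). Substituting into the equation and dividing by exp(-2*t) gives A = -1, so u_p = -t*exp(-2*t).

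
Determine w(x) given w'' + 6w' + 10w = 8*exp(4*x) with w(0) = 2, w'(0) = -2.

Characteristic equation r² + 6r + 10 = 0 has discriminant (6)² - 4·(10) = -4 < 0, so r = -3 ± i.
Hence w_h = C1*cos(x)*exp(-3*x) + C2*exp(-3*x)*sin(x).
Try w_p = A*exp(4*x). Substituting into the equation and dividing by exp(4*x) gives A = 4/25, so w_p = 4*exp(4*x)/25.
General solution: w = 4*exp(4*x)/25 + C1*cos(x)*exp(-3*x) + C2*exp(-3*x)*sin(x).
Apply the initial conditions: w(0) = 4/25 + C1 = 2 and w'(0) = 16/25 + C2 - 3*C1 = -2. Solving gives C1 = 46/25, C2 = 72/25.

w = 4*exp(4*x)/25 + 46*cos(x)*exp(-3*x)/25 + 72*exp(-3*x)*sin(x)/25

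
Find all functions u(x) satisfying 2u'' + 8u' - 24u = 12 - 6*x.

u = -5/12 + x/4 + C1*exp(2*x) + C2*exp(-6*x)

Divide through by 2: u'' + 4u' - 12u = 6 - 3*x.
Characteristic equation r² + 4r - 12 = 0 factors as (r - 2)(r + 6) = 0, so r = 2, -6.
Hence u_h = C1*exp(2*x) + C2*exp(-6*x).
For the particular solution try u_p = A0 + A1*x. Substituting and matching coefficients of each power of x gives A0 = -5/12, A1 = 1/4, so u_p = -5/12 + x/4.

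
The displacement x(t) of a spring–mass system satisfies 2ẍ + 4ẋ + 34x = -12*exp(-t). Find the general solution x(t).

x = -3*exp(-t)/8 + C1*cos(4*t)*exp(-t) + C2*exp(-t)*sin(4*t)

Divide through by 2: x'' + 2x' + 17x = -6*exp(-t).
Characteristic equation r² + 2r + 17 = 0 has discriminant (2)² - 4·(17) = -64 < 0, so r = -1 ± 4i.
Hence x_h = C1*cos(4*t)*exp(-t) + C2*exp(-t)*sin(4*t).
Try x_p = A*exp(-t). Substituting into the equation and dividing by exp(-t) gives A = -3/8, so x_p = -3*exp(-t)/8.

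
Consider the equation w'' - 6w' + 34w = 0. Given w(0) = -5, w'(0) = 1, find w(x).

Characteristic equation r² - 6r + 34 = 0 has discriminant (-6)² - 4·(34) = -100 < 0, so r = 3 ± 5i.
Hence w_h = C1*cos(5*x)*exp(3*x) + C2*exp(3*x)*sin(5*x).
Apply the initial conditions: w(0) = C1 = -5 and w'(0) = 3*C1 + 5*C2 = 1. Solving gives C1 = -5, C2 = 16/5.

w = -5*cos(5*x)*exp(3*x) + 16*exp(3*x)*sin(5*x)/5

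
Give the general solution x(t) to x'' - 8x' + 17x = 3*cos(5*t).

Characteristic equation r² - 8r + 17 = 0 has discriminant (-8)² - 4·(17) = -4 < 0, so r = 4 ± i.
Hence x_h = C1*cos(t)*exp(4*t) + C2*exp(4*t)*sin(t).
Try x_p = A*cos(5*t) + B*sin(5*t). Substituting and equating the coefficients of cos(5t) and sin(5t) gives A = -3/208, B = -15/208, so x_p = -15*sin(5*t)/208 - 3*cos(5*t)/208.

x = -15*sin(5*t)/208 - 3*cos(5*t)/208 + C1*cos(t)*exp(4*t) + C2*exp(4*t)*sin(t)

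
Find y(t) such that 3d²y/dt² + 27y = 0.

Divide through by 3: y'' + 9y = 0.
Characteristic equation r² + 9 = 0 has discriminant (0)² - 4·(9) = -36 < 0, so r = ± 3i.
Hence y_h = C1*cos(3*t) + C2*sin(3*t).

y = C1*cos(3*t) + C2*sin(3*t)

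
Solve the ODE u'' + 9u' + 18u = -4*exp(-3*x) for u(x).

Characteristic equation r² + 9r + 18 = 0 factors as (r + 6)(r + 3) = 0, so r = -6, -3.
Hence u_h = C1*exp(-6*x) + C2*exp(-3*x).
Since exp(-3*x) solves the homogeneous equation (r = -3 is a root of multiplicity 1), multiply the trial by x. Try u_p = A*x*exp(-3*x). Substituting into the equation and dividing by exp(-3*x) gives A = -4/3, so u_p = -4*x*exp(-3*x)/3.

u = C1*exp(-6*x) + C2*exp(-3*x) - 4*x*exp(-3*x)/3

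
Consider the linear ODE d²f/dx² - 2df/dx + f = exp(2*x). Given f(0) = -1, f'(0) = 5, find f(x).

f = -2*exp(x) + 5*x*exp(x) + exp(2*x)

Characteristic equation r² - 2r + 1 = 0 has discriminant (-2)² - 4·(1) = 0, so r = 1 is a repeated root.
Hence f_h = (C1 + C2*x)*exp(x).
Try f_p = A*exp(2*x). Substituting into the equation and dividing by exp(2*x) gives A = 1, so f_p = exp(2*x).
General solution: f = C1*exp(x) + C2*x*exp(x) + exp(2*x).
Apply the initial conditions: f(0) = 1 + C1 = -1 and f'(0) = 2 + C1 + C2 = 5. Solving gives C1 = -2, C2 = 5.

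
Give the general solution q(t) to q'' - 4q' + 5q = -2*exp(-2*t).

Characteristic equation r² - 4r + 5 = 0 has discriminant (-4)² - 4·(5) = -4 < 0, so r = 2 ± i.
Hence q_h = C1*cos(t)*exp(2*t) + C2*exp(2*t)*sin(t).
Try q_p = A*exp(-2*t). Substituting into the equation and dividing by exp(-2*t) gives A = -2/17, so q_p = -2*exp(-2*t)/17.

q = -2*exp(-2*t)/17 + C1*cos(t)*exp(2*t) + C2*exp(2*t)*sin(t)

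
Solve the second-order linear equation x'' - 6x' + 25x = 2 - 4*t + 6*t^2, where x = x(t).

x = 782/15625 - 28*t/625 + 6*t**2/25 + C1*cos(4*t)*exp(3*t) + C2*exp(3*t)*sin(4*t)

Characteristic equation r² - 6r + 25 = 0 has discriminant (-6)² - 4·(25) = -64 < 0, so r = 3 ± 4i.
Hence x_h = C1*cos(4*t)*exp(3*t) + C2*exp(3*t)*sin(4*t).
For the particular solution try x_p = A0 + A1*t + A2*t^2. Substituting and matching coefficients of each power of t gives A0 = 782/15625, A1 = -28/625, A2 = 6/25, so x_p = 782/15625 - 28*t/625 + 6*t^2/25.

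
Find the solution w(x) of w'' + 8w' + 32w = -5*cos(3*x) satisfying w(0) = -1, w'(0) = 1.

Characteristic equation r² + 8r + 32 = 0 has discriminant (8)² - 4·(32) = -64 < 0, so r = -4 ± 4i.
Hence w_h = C1*cos(4*x)*exp(-4*x) + C2*exp(-4*x)*sin(4*x).
Try w_p = A*cos(3*x) + B*sin(3*x). Substituting and equating the coefficients of cos(3x) and sin(3x) gives A = -23/221, B = -24/221, so w_p = -24*sin(3*x)/221 - 23*cos(3*x)/221.
General solution: w = -24*sin(3*x)/221 - 23*cos(3*x)/221 + C1*cos(4*x)*exp(-4*x) + C2*exp(-4*x)*sin(4*x).
Apply the initial conditions: w(0) = -23/221 + C1 = -1 and w'(0) = -72/221 - 4*C1 + 4*C2 = 1. Solving gives C1 = -198/221, C2 = -499/884.

w = -24*sin(3*x)/221 - 23*cos(3*x)/221 - 499*exp(-4*x)*sin(4*x)/884 - 198*cos(4*x)*exp(-4*x)/221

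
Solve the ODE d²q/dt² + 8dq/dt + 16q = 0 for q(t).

q = C1*exp(-4*t) + C2*t*exp(-4*t)

Characteristic equation r² + 8r + 16 = 0 has discriminant (8)² - 4·(16) = 0, so r = -4 is a repeated root.
Hence q_h = (C1 + C2*t)*exp(-4*t).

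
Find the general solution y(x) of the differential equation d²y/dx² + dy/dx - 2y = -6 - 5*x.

y = 17/4 + 5*x/2 + C1*exp(x) + C2*exp(-2*x)

Characteristic equation r² + r - 2 = 0 factors as (r - 1)(r + 2) = 0, so r = 1, -2.
Hence y_h = C1*exp(x) + C2*exp(-2*x).
For the particular solution try y_p = A0 + A1*x. Substituting and matching coefficients of each power of x gives A0 = 17/4, A1 = 5/2, so y_p = 17/4 + 5*x/2.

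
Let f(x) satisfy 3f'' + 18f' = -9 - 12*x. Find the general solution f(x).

f = C2 - 7*x/18 - x**2/3 + C1*exp(-6*x)

Divide through by 3: f'' + 6f' = -3 - 4*x.
Characteristic equation r² + 6r = 0 factors as (r + 6)r = 0, so r = -6, 0.
Hence f_h = C1*exp(-6*x) + C2.
Since 0 is a characteristic root (multiplicity 1), multiply the polynomial trial by x: try f_p = x*(A0 + A1*x). Substituting and matching coefficients of each power of x gives A0 = -7/18, A1 = -1/3, so f_p = -7*x/18 - x^2/3.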